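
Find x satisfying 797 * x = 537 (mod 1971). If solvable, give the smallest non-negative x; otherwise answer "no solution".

750

First find gcd(797, 1971):
1971 = 2×797 + 377
797 = 2×377 + 43
377 = 8×43 + 33
43 = 1×33 + 10
33 = 3×10 + 3
10 = 3×3 + 1
3 = 3×1 + 0
gcd = 1, so a unique solution mod 1971 exists.
Back-substitute for the Bézout coefficients:
1 = 10 − 3·3
1 = −3·33 + 10·10
1 = 10·43 − 13·33
1 = −13·377 + 114·43
1 = 114·797 − 241·377
1 = −241·1971 + 596·797
So 797·(596) ≡ 1 (mod 1971), giving 797⁻¹ ≡ 596.
x ≡ 797⁻¹·537 ≡ 596·537 ≡ 750 (mod 1971).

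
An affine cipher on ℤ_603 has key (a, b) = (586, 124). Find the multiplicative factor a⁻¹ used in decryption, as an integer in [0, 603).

Apply the Euclidean algorithm to 603 and 586:
603 = 1·586 + 17
586 = 34·17 + 8
17 = 2·8 + 1
8 = 8·1 + 0
The gcd is 1. Working backward:
1 = 17 − 2·8
1 = −2·586 + 69·17
1 = 69·603 − 71·586
So 586·(-71) ≡ 1 (mod 603), and -71 ≡ 532 (mod 603).

532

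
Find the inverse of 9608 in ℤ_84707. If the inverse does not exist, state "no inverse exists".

Apply the Euclidean algorithm to 84707 and 9608:
84707 = 8·9608 + 7843
9608 = 1·7843 + 1765
7843 = 4·1765 + 783
1765 = 2·783 + 199
783 = 3·199 + 186
199 = 1·186 + 13
186 = 14·13 + 4
13 = 3·4 + 1
4 = 4·1 + 0
The gcd is 1. Working backward:
1 = 13 − 3·4
1 = −3·186 + 43·13
1 = 43·199 − 46·186
1 = −46·783 + 181·199
1 = 181·1765 − 408·783
1 = −408·7843 + 1813·1765
1 = 1813·9608 − 2221·7843
1 = −2221·84707 + 19581·9608
So 9608·19581 ≡ 1 (mod 84707).

19581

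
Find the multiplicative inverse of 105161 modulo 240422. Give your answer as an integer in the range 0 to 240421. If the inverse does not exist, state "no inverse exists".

Euclidean algorithm on 240422, 105161:
240422 = 2*105161 + 30100
105161 = 3*30100 + 14861
30100 = 2*14861 + 378
14861 = 39*378 + 119
378 = 3*119 + 21
119 = 5*21 + 14
21 = 1*14 + 7
14 = 2*7 + 0
Since gcd = 7 > 1, 105161 is not a unit mod 240422.

no inverse exists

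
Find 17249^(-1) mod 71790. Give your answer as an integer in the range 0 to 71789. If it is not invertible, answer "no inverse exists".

gcd(71790, 17249) by repeated division:
71790 = 4·17249 + 2794
17249 = 6·2794 + 485
2794 = 5·485 + 369
485 = 1·369 + 116
369 = 3·116 + 21
116 = 5·21 + 11
21 = 1·11 + 10
11 = 1·10 + 1
10 = 10·1 + 0
The gcd is 1. Working backward:
1 = 11 − 10
1 = −21 + 2·11
1 = 2·116 − 11·21
1 = −11·369 + 35·116
1 = 35·485 − 46·369
1 = −46·2794 + 265·485
1 = 265·17249 − 1636·2794
1 = −1636·71790 + 6809·17249
So 17249·6809 ≡ 1 (mod 71790).

6809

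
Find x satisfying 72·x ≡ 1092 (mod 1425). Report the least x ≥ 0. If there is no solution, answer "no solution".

First find gcd(72, 1425):
1425 = 19*72 + 57
72 = 1*57 + 15
57 = 3*15 + 12
15 = 1*12 + 3
12 = 4*3 + 0
gcd = 3 and 3 | 1092, so solutions exist. Divide through by 3: 24x ≡ 364 (mod 475).
Now find 24⁻¹ mod 475:
475 = 19×24 + 19
24 = 1×19 + 5
19 = 3×5 + 4
5 = 1×4 + 1
4 = 4×1 + 0
Back-substitute:
1 = 5 − 4
1 = −19 + 4·5
1 = 4·24 − 5·19
1 = −5·475 + 99·24
So 24⁻¹ ≡ 99 (mod 475).
Then x ≡ 99·364 ≡ 411 (mod 475); the smallest non-negative solution is x = 411.

411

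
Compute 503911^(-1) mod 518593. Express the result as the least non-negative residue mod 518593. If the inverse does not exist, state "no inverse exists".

Run Euclid on (518593, 503911):
518593 = 1*503911 + 14682
503911 = 34*14682 + 4723
14682 = 3*4723 + 513
4723 = 9*513 + 106
513 = 4*106 + 89
106 = 1*89 + 17
89 = 5*17 + 4
17 = 4*4 + 1
4 = 4*1 + 0
Since gcd(503911, 518593) = 1, back-substitute to write 1 as a combination:
1 = 17 − 4·4
1 = −4·89 + 21·17
1 = 21·106 − 25·89
1 = −25·513 + 121·106
1 = 121·4723 − 1114·513
1 = −1114·14682 + 3463·4723
1 = 3463·503911 − 118856·14682
1 = −118856·518593 + 122319·503911
So 503911·122319 ≡ 1 (mod 518593).

122319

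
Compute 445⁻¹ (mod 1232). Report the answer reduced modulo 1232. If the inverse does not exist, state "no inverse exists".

Apply the Euclidean algorithm to 1232 and 445:
1232 = 2×445 + 342
445 = 1×342 + 103
342 = 3×103 + 33
103 = 3×33 + 4
33 = 8×4 + 1
4 = 4×1 + 0
The gcd is 1. Working backward:
1 = 33 − 8·4
1 = −8·103 + 25·33
1 = 25·342 − 83·103
1 = −83·445 + 108·342
1 = 108·1232 − 299·445
Thus 445·(-299) ≡ 1 (mod 1232); reducing, -299 mod 1232 = 933.

933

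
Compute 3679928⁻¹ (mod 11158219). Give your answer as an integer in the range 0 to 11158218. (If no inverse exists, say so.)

7710180

Apply the Euclidean algorithm to 11158219 and 3679928:
11158219 = 3×3679928 + 118435
3679928 = 31×118435 + 8443
118435 = 14×8443 + 233
8443 = 36×233 + 55
233 = 4×55 + 13
55 = 4×13 + 3
13 = 4×3 + 1
3 = 3×1 + 0
The gcd is 1. Working backward:
1 = 13 − 4·3
1 = −4·55 + 17·13
1 = 17·233 − 72·55
1 = −72·8443 + 2609·233
1 = 2609·118435 − 36598·8443
1 = −36598·3679928 + 1137147·118435
1 = 1137147·11158219 − 3448039·3679928
So 3679928·(-3448039) ≡ 1 (mod 11158219), and -3448039 ≡ 7710180 (mod 11158219).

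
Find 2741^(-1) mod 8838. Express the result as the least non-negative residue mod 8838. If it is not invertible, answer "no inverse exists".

1667

gcd(8838, 2741) by repeated division:
8838 = 3×2741 + 615
2741 = 4×615 + 281
615 = 2×281 + 53
281 = 5×53 + 16
53 = 3×16 + 5
16 = 3×5 + 1
5 = 5×1 + 0
The gcd is 1. Working backward:
1 = 16 − 3·5
1 = −3·53 + 10·16
1 = 10·281 − 53·53
1 = −53·615 + 116·281
1 = 116·2741 − 517·615
1 = −517·8838 + 1667·2741
So 2741·1667 ≡ 1 (mod 8838).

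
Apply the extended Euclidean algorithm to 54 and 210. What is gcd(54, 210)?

Apply Euclid's algorithm to 210 and 54:
210 = 3*54 + 48
54 = 1*48 + 6
48 = 8*6 + 0
gcd(54, 210) = 6.
Working backward:
6 = 54 − 48
6 = −210 + 4·54
So 6 = (-1)·210 + (4)·54.

6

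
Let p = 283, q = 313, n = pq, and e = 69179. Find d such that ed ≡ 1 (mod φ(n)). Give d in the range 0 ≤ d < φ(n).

29027

φ(n) = (p−1)(q−1) = 282·312 = 87984.
Need d with 69179·d ≡ 1 (mod 87984). Apply the extended Euclidean algorithm:
87984 = 1×69179 + 18805
69179 = 3×18805 + 12764
18805 = 1×12764 + 6041
12764 = 2×6041 + 682
6041 = 8×682 + 585
682 = 1×585 + 97
585 = 6×97 + 3
97 = 32×3 + 1
3 = 3×1 + 0
Back-substitute:
1 = 97 − 32·3
1 = −32·585 + 193·97
1 = 193·682 − 225·585
1 = −225·6041 + 1993·682
1 = 1993·12764 − 4211·6041
1 = −4211·18805 + 6204·12764
1 = 6204·69179 − 22823·18805
1 = −22823·87984 + 29027·69179
So 69179·29027 ≡ 1 (mod 87984), hence d = 29027.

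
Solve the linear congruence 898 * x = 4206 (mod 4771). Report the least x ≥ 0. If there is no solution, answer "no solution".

First find gcd(898, 4771):
4771 = 5×898 + 281
898 = 3×281 + 55
281 = 5×55 + 6
55 = 9×6 + 1
6 = 6×1 + 0
gcd = 1, so a unique solution mod 4771 exists.
Back-substitute for the Bézout coefficients:
1 = 55 − 9·6
1 = −9·281 + 46·55
1 = 46·898 − 147·281
1 = −147·4771 + 781·898
So 898·(781) ≡ 1 (mod 4771), giving 898⁻¹ ≡ 781.
x ≡ 898⁻¹·4206 ≡ 781·4206 ≡ 2438 (mod 4771).

2438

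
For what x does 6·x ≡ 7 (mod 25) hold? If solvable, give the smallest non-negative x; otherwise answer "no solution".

22

First find gcd(6, 25):
25 = 4·6 + 1
6 = 6·1 + 0
gcd = 1, so a unique solution mod 25 exists.
Back-substitute for the Bézout coefficients:
1 = 25 − 4·6
So 6·(-4) ≡ 1 (mod 25), giving 6⁻¹ ≡ 21.
x ≡ 6⁻¹·7 ≡ 21·7 ≡ 22 (mod 25).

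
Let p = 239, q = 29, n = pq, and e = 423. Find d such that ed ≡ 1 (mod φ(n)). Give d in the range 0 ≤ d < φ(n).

φ(n) = (p−1)(q−1) = 238·28 = 6664.
Need d with 423·d ≡ 1 (mod 6664). Apply the extended Euclidean algorithm:
6664 = 15·423 + 319
423 = 1·319 + 104
319 = 3·104 + 7
104 = 14·7 + 6
7 = 1·6 + 1
6 = 6·1 + 0
Back-substitute:
1 = 7 − 6
1 = −104 + 15·7
1 = 15·319 − 46·104
1 = −46·423 + 61·319
1 = 61·6664 − 961·423
So 423·(-961) ≡ 1 (mod 6664), hence d ≡ -961 ≡ 5703 (mod 6664).

5703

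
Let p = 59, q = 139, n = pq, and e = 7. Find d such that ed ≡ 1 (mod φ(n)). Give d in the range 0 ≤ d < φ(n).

2287

φ(n) = (p−1)(q−1) = 58·138 = 8004.
Need d with 7·d ≡ 1 (mod 8004). Apply the extended Euclidean algorithm:
8004 = 1143×7 + 3
7 = 2×3 + 1
3 = 3×1 + 0
Back-substitute:
1 = 7 − 2·3
1 = −2·8004 + 2287·7
So 7·2287 ≡ 1 (mod 8004), hence d = 2287.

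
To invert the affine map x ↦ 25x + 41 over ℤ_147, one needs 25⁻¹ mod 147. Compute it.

gcd(147, 25) by repeated division:
147 = 5*25 + 22
25 = 1*22 + 3
22 = 7*3 + 1
3 = 3*1 + 0
Since gcd(25, 147) = 1, back-substitute to write 1 as a combination:
1 = 22 − 7·3
1 = −7·25 + 8·22
1 = 8·147 − 47·25
So 25·(-47) ≡ 1 (mod 147), and -47 ≡ 100 (mod 147).

100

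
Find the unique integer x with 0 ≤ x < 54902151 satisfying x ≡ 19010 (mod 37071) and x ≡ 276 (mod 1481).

23114243

Write x = 19010 + 37071·k. Then 37071·k ≡ 276 − 19010 ≡ 519 (mod 1481).
Need 37071⁻¹ mod 1481. Extended Euclid on (1481, 46):
1481 = 32*46 + 9
46 = 5*9 + 1
9 = 9*1 + 0
Back-substitute:
1 = 46 − 5·9
1 = −5·1481 + 161·46
37071⁻¹ ≡ 161 (mod 1481), so k ≡ 161·519 ≡ 623 (mod 1481).
x = 19010 + 37071·623 = 23114243.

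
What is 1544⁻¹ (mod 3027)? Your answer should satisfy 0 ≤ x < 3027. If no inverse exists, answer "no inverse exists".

794

gcd(3027, 1544) by repeated division:
3027 = 1·1544 + 1483
1544 = 1·1483 + 61
1483 = 24·61 + 19
61 = 3·19 + 4
19 = 4·4 + 3
4 = 1·3 + 1
3 = 3·1 + 0
gcd = 1, so the inverse exists. Back-substitute:
1 = 4 − 3
1 = −19 + 5·4
1 = 5·61 − 16·19
1 = −16·1483 + 389·61
1 = 389·1544 − 405·1483
1 = −405·3027 + 794·1544
So 1544·794 ≡ 1 (mod 3027).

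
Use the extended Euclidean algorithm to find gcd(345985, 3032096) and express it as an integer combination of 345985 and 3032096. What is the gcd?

Repeated division:
3032096 = 8×345985 + 264216
345985 = 1×264216 + 81769
264216 = 3×81769 + 18909
81769 = 4×18909 + 6133
18909 = 3×6133 + 510
6133 = 12×510 + 13
510 = 39×13 + 3
13 = 4×3 + 1
3 = 3×1 + 0
gcd(345985, 3032096) = 1.
Back-substituting:
1 = 13 − 4·3
1 = −4·510 + 157·13
1 = 157·6133 − 1888·510
1 = −1888·18909 + 5821·6133
1 = 5821·81769 − 25172·18909
1 = −25172·264216 + 81337·81769
1 = 81337·345985 − 106509·264216
1 = −106509·3032096 + 933409·345985
So 1 = (-106509)·3032096 + (933409)·345985.

1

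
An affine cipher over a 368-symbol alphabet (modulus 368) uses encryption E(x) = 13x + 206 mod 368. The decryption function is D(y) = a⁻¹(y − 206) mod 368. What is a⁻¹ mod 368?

Extended Euclidean algorithm:
368 = 28×13 + 4
13 = 3×4 + 1
4 = 4×1 + 0
The gcd is 1. Working backward:
1 = 13 − 3·4
1 = −3·368 + 85·13
So 13·85 ≡ 1 (mod 368).

85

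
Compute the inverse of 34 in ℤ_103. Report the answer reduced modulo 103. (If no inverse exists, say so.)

100

gcd(103, 34) by repeated division:
103 = 3*34 + 1
34 = 34*1 + 0
The gcd is 1. Working backward:
1 = 103 − 3·34
So 34·(-3) ≡ 1 (mod 103), and -3 ≡ 100 (mod 103).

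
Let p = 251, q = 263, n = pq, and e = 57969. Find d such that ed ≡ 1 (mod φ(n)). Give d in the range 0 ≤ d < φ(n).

φ(n) = (p−1)(q−1) = 250·262 = 65500.
Need d with 57969·d ≡ 1 (mod 65500). Apply the extended Euclidean algorithm:
65500 = 1×57969 + 7531
57969 = 7×7531 + 5252
7531 = 1×5252 + 2279
5252 = 2×2279 + 694
2279 = 3×694 + 197
694 = 3×197 + 103
197 = 1×103 + 94
103 = 1×94 + 9
94 = 10×9 + 4
9 = 2×4 + 1
4 = 4×1 + 0
Back-substitute:
1 = 9 − 2·4
1 = −2·94 + 21·9
1 = 21·103 − 23·94
1 = −23·197 + 44·103
1 = 44·694 − 155·197
1 = −155·2279 + 509·694
1 = 509·5252 − 1173·2279
1 = −1173·7531 + 1682·5252
1 = 1682·57969 − 12947·7531
1 = −12947·65500 + 14629·57969
So 57969·14629 ≡ 1 (mod 65500), hence d = 14629.

14629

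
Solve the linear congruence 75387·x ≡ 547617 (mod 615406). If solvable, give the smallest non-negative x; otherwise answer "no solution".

First find gcd(75387, 615406):
615406 = 8×75387 + 12310
75387 = 6×12310 + 1527
12310 = 8×1527 + 94
1527 = 16×94 + 23
94 = 4×23 + 2
23 = 11×2 + 1
2 = 2×1 + 0
gcd = 1, so a unique solution mod 615406 exists.
Back-substitute for the Bézout coefficients:
1 = 23 − 11·2
1 = −11·94 + 45·23
1 = 45·1527 − 731·94
1 = −731·12310 + 5893·1527
1 = 5893·75387 − 36089·12310
1 = −36089·615406 + 294605·75387
So 75387·(294605) ≡ 1 (mod 615406), giving 75387⁻¹ ≡ 294605.
x ≡ 75387⁻¹·547617 ≡ 294605·547617 ≡ 177167 (mod 615406).

177167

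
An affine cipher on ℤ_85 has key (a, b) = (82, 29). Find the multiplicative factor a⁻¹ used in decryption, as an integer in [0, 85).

Apply the Euclidean algorithm to 85 and 82:
85 = 1*82 + 3
82 = 27*3 + 1
3 = 3*1 + 0
gcd = 1, so the inverse exists. Back-substitute:
1 = 82 − 27·3
1 = −27·85 + 28·82
So 82·28 ≡ 1 (mod 85).

28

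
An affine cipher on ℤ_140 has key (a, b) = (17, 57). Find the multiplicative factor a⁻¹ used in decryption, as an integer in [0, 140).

33

Extended Euclidean algorithm:
140 = 8*17 + 4
17 = 4*4 + 1
4 = 4*1 + 0
gcd = 1, so the inverse exists. Back-substitute:
1 = 17 − 4·4
1 = −4·140 + 33·17
So 17·33 ≡ 1 (mod 140).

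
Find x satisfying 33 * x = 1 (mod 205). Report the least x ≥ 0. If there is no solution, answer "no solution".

87

First find gcd(33, 205):
205 = 6*33 + 7
33 = 4*7 + 5
7 = 1*5 + 2
5 = 2*2 + 1
2 = 2*1 + 0
gcd = 1, so a unique solution mod 205 exists.
Back-substitute for the Bézout coefficients:
1 = 5 − 2·2
1 = −2·7 + 3·5
1 = 3·33 − 14·7
1 = −14·205 + 87·33
So 33·(87) ≡ 1 (mod 205), giving 33⁻¹ ≡ 87.
x ≡ 33⁻¹·1 ≡ 87·1 ≡ 87 (mod 205).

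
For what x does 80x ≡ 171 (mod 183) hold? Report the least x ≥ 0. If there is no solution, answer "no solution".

9

First find gcd(80, 183):
183 = 2×80 + 23
80 = 3×23 + 11
23 = 2×11 + 1
11 = 11×1 + 0
gcd = 1, so a unique solution mod 183 exists.
Back-substitute for the Bézout coefficients:
1 = 23 − 2·11
1 = −2·80 + 7·23
1 = 7·183 − 16·80
So 80·(-16) ≡ 1 (mod 183), giving 80⁻¹ ≡ 167.
x ≡ 80⁻¹·171 ≡ 167·171 ≡ 9 (mod 183).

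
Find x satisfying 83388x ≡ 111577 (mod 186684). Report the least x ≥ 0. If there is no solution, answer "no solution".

gcd(83388, 186684):
186684 = 2×83388 + 19908
83388 = 4×19908 + 3756
19908 = 5×3756 + 1128
3756 = 3×1128 + 372
1128 = 3×372 + 12
372 = 31×12 + 0
gcd = 12, but 12 ∤ 111577, so the congruence has no solution.

no solution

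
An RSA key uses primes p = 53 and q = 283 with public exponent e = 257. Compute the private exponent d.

φ(n) = (p−1)(q−1) = 52·282 = 14664.
Need d with 257·d ≡ 1 (mod 14664). Apply the extended Euclidean algorithm:
14664 = 57×257 + 15
257 = 17×15 + 2
15 = 7×2 + 1
2 = 2×1 + 0
Back-substitute:
1 = 15 − 7·2
1 = −7·257 + 120·15
1 = 120·14664 − 6847·257
So 257·(-6847) ≡ 1 (mod 14664), hence d ≡ -6847 ≡ 7817 (mod 14664).

7817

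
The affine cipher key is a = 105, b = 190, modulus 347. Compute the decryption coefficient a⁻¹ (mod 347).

271

Extended Euclidean algorithm:
347 = 3·105 + 32
105 = 3·32 + 9
32 = 3·9 + 5
9 = 1·5 + 4
5 = 1·4 + 1
4 = 4·1 + 0
The gcd is 1. Working backward:
1 = 5 − 4
1 = −9 + 2·5
1 = 2·32 − 7·9
1 = −7·105 + 23·32
1 = 23·347 − 76·105
Hence 105⁻¹ ≡ -76 ≡ 271 (mod 347).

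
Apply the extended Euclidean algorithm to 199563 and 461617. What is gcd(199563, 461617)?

Apply Euclid's algorithm to 461617 and 199563:
461617 = 2×199563 + 62491
199563 = 3×62491 + 12090
62491 = 5×12090 + 2041
12090 = 5×2041 + 1885
2041 = 1×1885 + 156
1885 = 12×156 + 13
156 = 12×13 + 0
gcd(199563, 461617) = 13.
Express as a combination:
13 = 1885 − 12·156
13 = −12·2041 + 13·1885
13 = 13·12090 − 77·2041
13 = −77·62491 + 398·12090
13 = 398·199563 − 1271·62491
13 = −1271·461617 + 2940·199563
So 13 = (-1271)·461617 + (2940)·199563.

13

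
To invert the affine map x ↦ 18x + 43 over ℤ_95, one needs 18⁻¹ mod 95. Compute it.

37

Run Euclid on (95, 18):
95 = 5·18 + 5
18 = 3·5 + 3
5 = 1·3 + 2
3 = 1·2 + 1
2 = 2·1 + 0
The gcd is 1. Working backward:
1 = 3 − 2
1 = −5 + 2·3
1 = 2·18 − 7·5
1 = −7·95 + 37·18
So 18·37 ≡ 1 (mod 95).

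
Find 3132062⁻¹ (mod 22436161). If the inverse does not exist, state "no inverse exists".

Apply the Euclidean algorithm to 22436161 and 3132062:
22436161 = 7·3132062 + 511727
3132062 = 6·511727 + 61700
511727 = 8·61700 + 18127
61700 = 3·18127 + 7319
18127 = 2·7319 + 3489
7319 = 2·3489 + 341
3489 = 10·341 + 79
341 = 4·79 + 25
79 = 3·25 + 4
25 = 6·4 + 1
4 = 4·1 + 0
The gcd is 1. Working backward:
1 = 25 − 6·4
1 = −6·79 + 19·25
1 = 19·341 − 82·79
1 = −82·3489 + 839·341
1 = 839·7319 − 1760·3489
1 = −1760·18127 + 4359·7319
1 = 4359·61700 − 14837·18127
1 = −14837·511727 + 123055·61700
1 = 123055·3132062 − 753167·511727
1 = −753167·22436161 + 5395224·3132062
So 3132062·5395224 ≡ 1 (mod 22436161).

5395224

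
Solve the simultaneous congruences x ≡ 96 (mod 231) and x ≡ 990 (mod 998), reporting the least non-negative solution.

144702

Write x = 96 + 231·k. Then 231·k ≡ 990 − 96 ≡ 894 (mod 998).
Need 231⁻¹ mod 998. Extended Euclid on (998, 231):
998 = 4×231 + 74
231 = 3×74 + 9
74 = 8×9 + 2
9 = 4×2 + 1
2 = 2×1 + 0
Back-substitute:
1 = 9 − 4·2
1 = −4·74 + 33·9
1 = 33·231 − 103·74
1 = −103·998 + 445·231
231⁻¹ ≡ 445 (mod 998), so k ≡ 445·894 ≡ 626 (mod 998).
x = 96 + 231·626 = 144702.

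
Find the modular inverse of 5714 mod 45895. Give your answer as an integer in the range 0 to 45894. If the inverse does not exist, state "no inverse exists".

31349

Run Euclid on (45895, 5714):
45895 = 8×5714 + 183
5714 = 31×183 + 41
183 = 4×41 + 19
41 = 2×19 + 3
19 = 6×3 + 1
3 = 3×1 + 0
Since gcd(5714, 45895) = 1, back-substitute to write 1 as a combination:
1 = 19 − 6·3
1 = −6·41 + 13·19
1 = 13·183 − 58·41
1 = −58·5714 + 1811·183
1 = 1811·45895 − 14546·5714
Thus 5714·(-14546) ≡ 1 (mod 45895); reducing, -14546 mod 45895 = 31349.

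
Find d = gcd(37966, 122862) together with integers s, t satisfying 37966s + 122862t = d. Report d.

2

Repeated division:
122862 = 3×37966 + 8964
37966 = 4×8964 + 2110
8964 = 4×2110 + 524
2110 = 4×524 + 14
524 = 37×14 + 6
14 = 2×6 + 2
6 = 3×2 + 0
gcd(37966, 122862) = 2.
Working backward:
2 = 14 − 2·6
2 = −2·524 + 75·14
2 = 75·2110 − 302·524
2 = −302·8964 + 1283·2110
2 = 1283·37966 − 5434·8964
2 = −5434·122862 + 17585·37966
So 2 = (-5434)·122862 + (17585)·37966.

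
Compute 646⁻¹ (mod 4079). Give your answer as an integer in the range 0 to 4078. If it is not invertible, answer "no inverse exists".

Apply the Euclidean algorithm to 4079 and 646:
4079 = 6·646 + 203
646 = 3·203 + 37
203 = 5·37 + 18
37 = 2·18 + 1
18 = 18·1 + 0
The gcd is 1. Working backward:
1 = 37 − 2·18
1 = −2·203 + 11·37
1 = 11·646 − 35·203
1 = −35·4079 + 221·646
So 646·221 ≡ 1 (mod 4079).

221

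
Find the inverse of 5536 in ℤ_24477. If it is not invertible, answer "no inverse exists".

6274

Apply the Euclidean algorithm to 24477 and 5536:
24477 = 4·5536 + 2333
5536 = 2·2333 + 870
2333 = 2·870 + 593
870 = 1·593 + 277
593 = 2·277 + 39
277 = 7·39 + 4
39 = 9·4 + 3
4 = 1·3 + 1
3 = 3·1 + 0
Since gcd(5536, 24477) = 1, back-substitute to write 1 as a combination:
1 = 4 − 3
1 = −39 + 10·4
1 = 10·277 − 71·39
1 = −71·593 + 152·277
1 = 152·870 − 223·593
1 = −223·2333 + 598·870
1 = 598·5536 − 1419·2333
1 = −1419·24477 + 6274·5536
So 5536·6274 ≡ 1 (mod 24477).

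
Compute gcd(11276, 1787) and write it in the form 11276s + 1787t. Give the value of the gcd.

Repeated division:
11276 = 6*1787 + 554
1787 = 3*554 + 125
554 = 4*125 + 54
125 = 2*54 + 17
54 = 3*17 + 3
17 = 5*3 + 2
3 = 1*2 + 1
2 = 2*1 + 0
gcd(11276, 1787) = 1.
Express as a combination:
1 = 3 − 2
1 = −17 + 6·3
1 = 6·54 − 19·17
1 = −19·125 + 44·54
1 = 44·554 − 195·125
1 = −195·1787 + 629·554
1 = 629·11276 − 3969·1787
So 1 = (629)·11276 + (-3969)·1787.

1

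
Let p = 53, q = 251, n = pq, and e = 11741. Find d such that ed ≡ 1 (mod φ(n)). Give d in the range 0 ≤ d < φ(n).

φ(n) = (p−1)(q−1) = 52·250 = 13000.
Need d with 11741·d ≡ 1 (mod 13000). Apply the extended Euclidean algorithm:
13000 = 1*11741 + 1259
11741 = 9*1259 + 410
1259 = 3*410 + 29
410 = 14*29 + 4
29 = 7*4 + 1
4 = 4*1 + 0
Back-substitute:
1 = 29 − 7·4
1 = −7·410 + 99·29
1 = 99·1259 − 304·410
1 = −304·11741 + 2835·1259
1 = 2835·13000 − 3139·11741
So 11741·(-3139) ≡ 1 (mod 13000), hence d ≡ -3139 ≡ 9861 (mod 13000).

9861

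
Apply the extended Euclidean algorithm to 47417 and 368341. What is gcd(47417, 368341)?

Repeated division:
368341 = 7·47417 + 36422
47417 = 1·36422 + 10995
36422 = 3·10995 + 3437
10995 = 3·3437 + 684
3437 = 5·684 + 17
684 = 40·17 + 4
17 = 4·4 + 1
4 = 4·1 + 0
gcd(47417, 368341) = 1.
Working backward:
1 = 17 − 4·4
1 = −4·684 + 161·17
1 = 161·3437 − 809·684
1 = −809·10995 + 2588·3437
1 = 2588·36422 − 8573·10995
1 = −8573·47417 + 11161·36422
1 = 11161·368341 − 86700·47417
So 1 = (11161)·368341 + (-86700)·47417.

1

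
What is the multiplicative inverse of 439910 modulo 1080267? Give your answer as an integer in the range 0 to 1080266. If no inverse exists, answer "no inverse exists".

Run Euclid on (1080267, 439910):
1080267 = 2*439910 + 200447
439910 = 2*200447 + 39016
200447 = 5*39016 + 5367
39016 = 7*5367 + 1447
5367 = 3*1447 + 1026
1447 = 1*1026 + 421
1026 = 2*421 + 184
421 = 2*184 + 53
184 = 3*53 + 25
53 = 2*25 + 3
25 = 8*3 + 1
3 = 3*1 + 0
gcd = 1, so the inverse exists. Back-substitute:
1 = 25 − 8·3
1 = −8·53 + 17·25
1 = 17·184 − 59·53
1 = −59·421 + 135·184
1 = 135·1026 − 329·421
1 = −329·1447 + 464·1026
1 = 464·5367 − 1721·1447
1 = −1721·39016 + 12511·5367
1 = 12511·200447 − 64276·39016
1 = −64276·439910 + 141063·200447
1 = 141063·1080267 − 346402·439910
Hence 439910⁻¹ ≡ -346402 ≡ 733865 (mod 1080267).

733865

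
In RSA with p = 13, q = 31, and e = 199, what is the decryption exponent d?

199

φ(n) = (p−1)(q−1) = 12·30 = 360.
Need d with 199·d ≡ 1 (mod 360). Apply the extended Euclidean algorithm:
360 = 1×199 + 161
199 = 1×161 + 38
161 = 4×38 + 9
38 = 4×9 + 2
9 = 4×2 + 1
2 = 2×1 + 0
Back-substitute:
1 = 9 − 4·2
1 = −4·38 + 17·9
1 = 17·161 − 72·38
1 = −72·199 + 89·161
1 = 89·360 − 161·199
So 199·(-161) ≡ 1 (mod 360), hence d ≡ -161 ≡ 199 (mod 360).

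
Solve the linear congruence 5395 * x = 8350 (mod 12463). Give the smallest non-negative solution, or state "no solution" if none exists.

6851

First find gcd(5395, 12463):
12463 = 2·5395 + 1673
5395 = 3·1673 + 376
1673 = 4·376 + 169
376 = 2·169 + 38
169 = 4·38 + 17
38 = 2·17 + 4
17 = 4·4 + 1
4 = 4·1 + 0
gcd = 1, so a unique solution mod 12463 exists.
Back-substitute for the Bézout coefficients:
1 = 17 − 4·4
1 = −4·38 + 9·17
1 = 9·169 − 40·38
1 = −40·376 + 89·169
1 = 89·1673 − 396·376
1 = −396·5395 + 1277·1673
1 = 1277·12463 − 2950·5395
So 5395·(-2950) ≡ 1 (mod 12463), giving 5395⁻¹ ≡ 9513.
x ≡ 5395⁻¹·8350 ≡ 9513·8350 ≡ 6851 (mod 12463).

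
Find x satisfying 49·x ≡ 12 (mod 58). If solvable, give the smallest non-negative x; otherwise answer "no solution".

18

First find gcd(49, 58):
58 = 1·49 + 9
49 = 5·9 + 4
9 = 2·4 + 1
4 = 4·1 + 0
gcd = 1, so a unique solution mod 58 exists.
Back-substitute for the Bézout coefficients:
1 = 9 − 2·4
1 = −2·49 + 11·9
1 = 11·58 − 13·49
So 49·(-13) ≡ 1 (mod 58), giving 49⁻¹ ≡ 45.
x ≡ 49⁻¹·12 ≡ 45·12 ≡ 18 (mod 58).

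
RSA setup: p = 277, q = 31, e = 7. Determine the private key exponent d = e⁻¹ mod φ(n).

φ(n) = (p−1)(q−1) = 276·30 = 8280.
Need d with 7·d ≡ 1 (mod 8280). Apply the extended Euclidean algorithm:
8280 = 1182×7 + 6
7 = 1×6 + 1
6 = 6×1 + 0
Back-substitute:
1 = 7 − 6
1 = −8280 + 1183·7
So 7·1183 ≡ 1 (mod 8280), hence d = 1183.

1183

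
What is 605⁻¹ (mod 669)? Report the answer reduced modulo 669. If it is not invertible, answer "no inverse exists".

Run Euclid on (669, 605):
669 = 1*605 + 64
605 = 9*64 + 29
64 = 2*29 + 6
29 = 4*6 + 5
6 = 1*5 + 1
5 = 5*1 + 0
Since gcd(605, 669) = 1, back-substitute to write 1 as a combination:
1 = 6 − 5
1 = −29 + 5·6
1 = 5·64 − 11·29
1 = −11·605 + 104·64
1 = 104·669 − 115·605
Thus 605·(-115) ≡ 1 (mod 669); reducing, -115 mod 669 = 554.

554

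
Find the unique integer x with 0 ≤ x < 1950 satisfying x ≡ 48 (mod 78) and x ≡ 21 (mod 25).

Write x = 48 + 78·k. Then 78·k ≡ 21 − 48 ≡ 23 (mod 25).
Need 78⁻¹ mod 25. Extended Euclid on (25, 3):
25 = 8·3 + 1
3 = 3·1 + 0
Back-substitute:
1 = 25 − 8·3
78⁻¹ ≡ 17 (mod 25), so k ≡ 17·23 ≡ 16 (mod 25).
x = 48 + 78·16 = 1296.

1296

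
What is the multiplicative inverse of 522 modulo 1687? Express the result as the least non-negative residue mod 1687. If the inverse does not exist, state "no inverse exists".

gcd(1687, 522) by repeated division:
1687 = 3*522 + 121
522 = 4*121 + 38
121 = 3*38 + 7
38 = 5*7 + 3
7 = 2*3 + 1
3 = 3*1 + 0
The gcd is 1. Working backward:
1 = 7 − 2·3
1 = −2·38 + 11·7
1 = 11·121 − 35·38
1 = −35·522 + 151·121
1 = 151·1687 − 488·522
Hence 522⁻¹ ≡ -488 ≡ 1199 (mod 1687).

1199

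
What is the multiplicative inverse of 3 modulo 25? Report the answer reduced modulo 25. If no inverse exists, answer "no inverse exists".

Extended Euclidean algorithm:
25 = 8×3 + 1
3 = 3×1 + 0
Since gcd(3, 25) = 1, back-substitute to write 1 as a combination:
1 = 25 − 8·3
Hence 3⁻¹ ≡ -8 ≡ 17 (mod 25).

17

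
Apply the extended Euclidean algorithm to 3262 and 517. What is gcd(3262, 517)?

Euclidean algorithm:
3262 = 6×517 + 160
517 = 3×160 + 37
160 = 4×37 + 12
37 = 3×12 + 1
12 = 12×1 + 0
gcd(3262, 517) = 1.
Working backward:
1 = 37 − 3·12
1 = −3·160 + 13·37
1 = 13·517 − 42·160
1 = −42·3262 + 265·517
So 1 = (-42)·3262 + (265)·517.

1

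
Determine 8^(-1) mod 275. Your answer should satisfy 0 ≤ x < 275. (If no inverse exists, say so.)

172

gcd(275, 8) by repeated division:
275 = 34*8 + 3
8 = 2*3 + 2
3 = 1*2 + 1
2 = 2*1 + 0
gcd = 1, so the inverse exists. Back-substitute:
1 = 3 − 2
1 = −8 + 3·3
1 = 3·275 − 103·8
So 8·(-103) ≡ 1 (mod 275), and -103 ≡ 172 (mod 275).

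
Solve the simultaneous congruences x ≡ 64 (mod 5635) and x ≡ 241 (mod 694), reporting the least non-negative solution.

907299

Write x = 64 + 5635·k. Then 5635·k ≡ 241 − 64 ≡ 177 (mod 694).
Need 5635⁻¹ mod 694. Extended Euclid on (694, 83):
694 = 8*83 + 30
83 = 2*30 + 23
30 = 1*23 + 7
23 = 3*7 + 2
7 = 3*2 + 1
2 = 2*1 + 0
Back-substitute:
1 = 7 − 3·2
1 = −3·23 + 10·7
1 = 10·30 − 13·23
1 = −13·83 + 36·30
1 = 36·694 − 301·83
5635⁻¹ ≡ 393 (mod 694), so k ≡ 393·177 ≡ 161 (mod 694).
x = 64 + 5635·161 = 907299.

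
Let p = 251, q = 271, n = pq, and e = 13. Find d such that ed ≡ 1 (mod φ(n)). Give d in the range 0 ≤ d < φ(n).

φ(n) = (p−1)(q−1) = 250·270 = 67500.
Need d with 13·d ≡ 1 (mod 67500). Apply the extended Euclidean algorithm:
67500 = 5192×13 + 4
13 = 3×4 + 1
4 = 4×1 + 0
Back-substitute:
1 = 13 − 3·4
1 = −3·67500 + 15577·13
So 13·15577 ≡ 1 (mod 67500), hence d = 15577.

15577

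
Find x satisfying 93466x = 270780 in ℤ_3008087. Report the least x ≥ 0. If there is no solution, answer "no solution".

First find gcd(93466, 3008087):
3008087 = 32*93466 + 17175
93466 = 5*17175 + 7591
17175 = 2*7591 + 1993
7591 = 3*1993 + 1612
1993 = 1*1612 + 381
1612 = 4*381 + 88
381 = 4*88 + 29
88 = 3*29 + 1
29 = 29*1 + 0
gcd = 1, so a unique solution mod 3008087 exists.
Back-substitute for the Bézout coefficients:
1 = 88 − 3·29
1 = −3·381 + 13·88
1 = 13·1612 − 55·381
1 = −55·1993 + 68·1612
1 = 68·7591 − 259·1993
1 = −259·17175 + 586·7591
1 = 586·93466 − 3189·17175
1 = −3189·3008087 + 102634·93466
So 93466·(102634) ≡ 1 (mod 3008087), giving 93466⁻¹ ≡ 102634.
x ≡ 93466⁻¹·270780 ≡ 102634·270780 ≡ 2526814 (mod 3008087).

2526814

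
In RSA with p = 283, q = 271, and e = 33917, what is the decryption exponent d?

22853

φ(n) = (p−1)(q−1) = 282·270 = 76140.
Need d with 33917·d ≡ 1 (mod 76140). Apply the extended Euclidean algorithm:
76140 = 2·33917 + 8306
33917 = 4·8306 + 693
8306 = 11·693 + 683
693 = 1·683 + 10
683 = 68·10 + 3
10 = 3·3 + 1
3 = 3·1 + 0
Back-substitute:
1 = 10 − 3·3
1 = −3·683 + 205·10
1 = 205·693 − 208·683
1 = −208·8306 + 2493·693
1 = 2493·33917 − 10180·8306
1 = −10180·76140 + 22853·33917
So 33917·22853 ≡ 1 (mod 76140), hence d = 22853.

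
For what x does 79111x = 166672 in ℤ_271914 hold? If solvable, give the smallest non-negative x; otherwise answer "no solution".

214090

First find gcd(79111, 271914):
271914 = 3*79111 + 34581
79111 = 2*34581 + 9949
34581 = 3*9949 + 4734
9949 = 2*4734 + 481
4734 = 9*481 + 405
481 = 1*405 + 76
405 = 5*76 + 25
76 = 3*25 + 1
25 = 25*1 + 0
gcd = 1, so a unique solution mod 271914 exists.
Back-substitute for the Bézout coefficients:
1 = 76 − 3·25
1 = −3·405 + 16·76
1 = 16·481 − 19·405
1 = −19·4734 + 187·481
1 = 187·9949 − 393·4734
1 = −393·34581 + 1366·9949
1 = 1366·79111 − 3125·34581
1 = −3125·271914 + 10741·79111
So 79111·(10741) ≡ 1 (mod 271914), giving 79111⁻¹ ≡ 10741.
x ≡ 79111⁻¹·166672 ≡ 10741·166672 ≡ 214090 (mod 271914).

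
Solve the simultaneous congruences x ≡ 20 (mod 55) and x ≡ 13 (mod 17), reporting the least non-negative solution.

625

Write x = 20 + 55·k. Then 55·k ≡ 13 − 20 ≡ 10 (mod 17).
Need 55⁻¹ mod 17. Extended Euclid on (17, 4):
17 = 4*4 + 1
4 = 4*1 + 0
Back-substitute:
1 = 17 − 4·4
55⁻¹ ≡ 13 (mod 17), so k ≡ 13·10 ≡ 11 (mod 17).
x = 20 + 55·11 = 625.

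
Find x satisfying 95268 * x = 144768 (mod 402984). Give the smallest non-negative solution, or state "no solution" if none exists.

First find gcd(95268, 402984):
402984 = 4*95268 + 21912
95268 = 4*21912 + 7620
21912 = 2*7620 + 6672
7620 = 1*6672 + 948
6672 = 7*948 + 36
948 = 26*36 + 12
36 = 3*12 + 0
gcd = 12 and 12 | 144768, so solutions exist. Divide through by 12: 7939x ≡ 12064 (mod 33582).
Now find 7939⁻¹ mod 33582:
33582 = 4*7939 + 1826
7939 = 4*1826 + 635
1826 = 2*635 + 556
635 = 1*556 + 79
556 = 7*79 + 3
79 = 26*3 + 1
3 = 3*1 + 0
Back-substitute:
1 = 79 − 26·3
1 = −26·556 + 183·79
1 = 183·635 − 209·556
1 = −209·1826 + 601·635
1 = 601·7939 − 2613·1826
1 = −2613·33582 + 11053·7939
So 7939⁻¹ ≡ 11053 (mod 33582).
Then x ≡ 11053·12064 ≡ 22852 (mod 33582); the smallest non-negative solution is x = 22852.

22852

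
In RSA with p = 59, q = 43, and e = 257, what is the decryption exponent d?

φ(n) = (p−1)(q−1) = 58·42 = 2436.
Need d with 257·d ≡ 1 (mod 2436). Apply the extended Euclidean algorithm:
2436 = 9·257 + 123
257 = 2·123 + 11
123 = 11·11 + 2
11 = 5·2 + 1
2 = 2·1 + 0
Back-substitute:
1 = 11 − 5·2
1 = −5·123 + 56·11
1 = 56·257 − 117·123
1 = −117·2436 + 1109·257
So 257·1109 ≡ 1 (mod 2436), hence d = 1109.

1109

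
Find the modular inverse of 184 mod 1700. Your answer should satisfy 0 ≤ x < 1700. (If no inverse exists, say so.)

no inverse exists

Compute gcd(184, 1700):
1700 = 9×184 + 44
184 = 4×44 + 8
44 = 5×8 + 4
8 = 2×4 + 0
Since gcd = 4 > 1, 184 is not a unit mod 1700.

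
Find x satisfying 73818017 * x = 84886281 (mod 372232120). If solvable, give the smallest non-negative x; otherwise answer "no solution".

no solution

gcd(73818017, 372232120):
372232120 = 5·73818017 + 3142035
73818017 = 23·3142035 + 1551212
3142035 = 2·1551212 + 39611
1551212 = 39·39611 + 6383
39611 = 6·6383 + 1313
6383 = 4·1313 + 1131
1313 = 1·1131 + 182
1131 = 6·182 + 39
182 = 4·39 + 26
39 = 1·26 + 13
26 = 2·13 + 0
gcd = 13, but 13 ∤ 84886281, so the congruence has no solution.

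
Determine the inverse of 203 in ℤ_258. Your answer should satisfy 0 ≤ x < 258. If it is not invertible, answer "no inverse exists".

197

gcd(258, 203) by repeated division:
258 = 1·203 + 55
203 = 3·55 + 38
55 = 1·38 + 17
38 = 2·17 + 4
17 = 4·4 + 1
4 = 4·1 + 0
gcd = 1, so the inverse exists. Back-substitute:
1 = 17 − 4·4
1 = −4·38 + 9·17
1 = 9·55 − 13·38
1 = −13·203 + 48·55
1 = 48·258 − 61·203
So 203·(-61) ≡ 1 (mod 258), and -61 ≡ 197 (mod 258).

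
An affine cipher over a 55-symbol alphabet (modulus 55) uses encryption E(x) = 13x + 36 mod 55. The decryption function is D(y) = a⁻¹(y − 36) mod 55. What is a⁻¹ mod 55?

Extended Euclidean algorithm:
55 = 4·13 + 3
13 = 4·3 + 1
3 = 3·1 + 0
gcd = 1, so the inverse exists. Back-substitute:
1 = 13 − 4·3
1 = −4·55 + 17·13
So 13·17 ≡ 1 (mod 55).

17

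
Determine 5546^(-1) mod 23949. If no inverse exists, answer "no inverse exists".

Run Euclid on (23949, 5546):
23949 = 4·5546 + 1765
5546 = 3·1765 + 251
1765 = 7·251 + 8
251 = 31·8 + 3
8 = 2·3 + 2
3 = 1·2 + 1
2 = 2·1 + 0
Since gcd(5546, 23949) = 1, back-substitute to write 1 as a combination:
1 = 3 − 2
1 = −8 + 3·3
1 = 3·251 − 94·8
1 = −94·1765 + 661·251
1 = 661·5546 − 2077·1765
1 = −2077·23949 + 8969·5546
So 5546·8969 ≡ 1 (mod 23949).

8969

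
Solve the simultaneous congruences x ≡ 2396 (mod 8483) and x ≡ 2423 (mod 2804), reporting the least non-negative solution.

18096635

Write x = 2396 + 8483·k. Then 8483·k ≡ 2423 − 2396 ≡ 27 (mod 2804).
Need 8483⁻¹ mod 2804. Extended Euclid on (2804, 71):
2804 = 39×71 + 35
71 = 2×35 + 1
35 = 35×1 + 0
Back-substitute:
1 = 71 − 2·35
1 = −2·2804 + 79·71
8483⁻¹ ≡ 79 (mod 2804), so k ≡ 79·27 ≡ 2133 (mod 2804).
x = 2396 + 8483·2133 = 18096635.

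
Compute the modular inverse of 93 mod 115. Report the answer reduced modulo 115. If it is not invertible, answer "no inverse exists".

Apply the Euclidean algorithm to 115 and 93:
115 = 1*93 + 22
93 = 4*22 + 5
22 = 4*5 + 2
5 = 2*2 + 1
2 = 2*1 + 0
gcd = 1, so the inverse exists. Back-substitute:
1 = 5 − 2·2
1 = −2·22 + 9·5
1 = 9·93 − 38·22
1 = −38·115 + 47·93
So 93·47 ≡ 1 (mod 115).

47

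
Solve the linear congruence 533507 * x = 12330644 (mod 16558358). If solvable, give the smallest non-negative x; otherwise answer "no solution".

First find gcd(533507, 16558358):
16558358 = 31*533507 + 19641
533507 = 27*19641 + 3200
19641 = 6*3200 + 441
3200 = 7*441 + 113
441 = 3*113 + 102
113 = 1*102 + 11
102 = 9*11 + 3
11 = 3*3 + 2
3 = 1*2 + 1
2 = 2*1 + 0
gcd = 1, so a unique solution mod 16558358 exists.
Back-substitute for the Bézout coefficients:
1 = 3 − 2
1 = −11 + 4·3
1 = 4·102 − 37·11
1 = −37·113 + 41·102
1 = 41·441 − 160·113
1 = −160·3200 + 1161·441
1 = 1161·19641 − 7126·3200
1 = −7126·533507 + 193563·19641
1 = 193563·16558358 − 6007579·533507
So 533507·(-6007579) ≡ 1 (mod 16558358), giving 533507⁻¹ ≡ 10550779.
x ≡ 533507⁻¹·12330644 ≡ 10550779·12330644 ≡ 6934020 (mod 16558358).

6934020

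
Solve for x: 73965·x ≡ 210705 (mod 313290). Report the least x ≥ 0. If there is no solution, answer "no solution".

401

First find gcd(73965, 313290):
313290 = 4*73965 + 17430
73965 = 4*17430 + 4245
17430 = 4*4245 + 450
4245 = 9*450 + 195
450 = 2*195 + 60
195 = 3*60 + 15
60 = 4*15 + 0
gcd = 15 and 15 | 210705, so solutions exist. Divide through by 15: 4931x ≡ 14047 (mod 20886).
Now find 4931⁻¹ mod 20886:
20886 = 4*4931 + 1162
4931 = 4*1162 + 283
1162 = 4*283 + 30
283 = 9*30 + 13
30 = 2*13 + 4
13 = 3*4 + 1
4 = 4*1 + 0
Back-substitute:
1 = 13 − 3·4
1 = −3·30 + 7·13
1 = 7·283 − 66·30
1 = −66·1162 + 271·283
1 = 271·4931 − 1150·1162
1 = −1150·20886 + 4871·4931
So 4931⁻¹ ≡ 4871 (mod 20886).
Then x ≡ 4871·14047 ≡ 401 (mod 20886); the smallest non-negative solution is x = 401.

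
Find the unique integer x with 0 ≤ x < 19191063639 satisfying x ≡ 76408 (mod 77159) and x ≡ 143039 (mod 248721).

Write x = 76408 + 77159·k. Then 77159·k ≡ 143039 − 76408 ≡ 66631 (mod 248721).
Need 77159⁻¹ mod 248721. Extended Euclid on (248721, 77159):
248721 = 3·77159 + 17244
77159 = 4·17244 + 8183
17244 = 2·8183 + 878
8183 = 9·878 + 281
878 = 3·281 + 35
281 = 8·35 + 1
35 = 35·1 + 0
Back-substitute:
1 = 281 − 8·35
1 = −8·878 + 25·281
1 = 25·8183 − 233·878
1 = −233·17244 + 491·8183
1 = 491·77159 − 2197·17244
1 = −2197·248721 + 7082·77159
77159⁻¹ ≡ 7082 (mod 248721), so k ≡ 7082·66631 ≡ 57005 (mod 248721).
x = 76408 + 77159·57005 = 4398525203.

4398525203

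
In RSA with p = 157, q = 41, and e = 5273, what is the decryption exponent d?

1097

φ(n) = (p−1)(q−1) = 156·40 = 6240.
Need d with 5273·d ≡ 1 (mod 6240). Apply the extended Euclidean algorithm:
6240 = 1×5273 + 967
5273 = 5×967 + 438
967 = 2×438 + 91
438 = 4×91 + 74
91 = 1×74 + 17
74 = 4×17 + 6
17 = 2×6 + 5
6 = 1×5 + 1
5 = 5×1 + 0
Back-substitute:
1 = 6 − 5
1 = −17 + 3·6
1 = 3·74 − 13·17
1 = −13·91 + 16·74
1 = 16·438 − 77·91
1 = −77·967 + 170·438
1 = 170·5273 − 927·967
1 = −927·6240 + 1097·5273
So 5273·1097 ≡ 1 (mod 6240), hence d = 1097.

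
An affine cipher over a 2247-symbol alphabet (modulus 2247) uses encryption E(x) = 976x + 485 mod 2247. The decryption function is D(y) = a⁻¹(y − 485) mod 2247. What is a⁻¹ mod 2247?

gcd(2247, 976) by repeated division:
2247 = 2·976 + 295
976 = 3·295 + 91
295 = 3·91 + 22
91 = 4·22 + 3
22 = 7·3 + 1
3 = 3·1 + 0
Since gcd(976, 2247) = 1, back-substitute to write 1 as a combination:
1 = 22 − 7·3
1 = −7·91 + 29·22
1 = 29·295 − 94·91
1 = −94·976 + 311·295
1 = 311·2247 − 716·976
Thus 976·(-716) ≡ 1 (mod 2247); reducing, -716 mod 2247 = 1531.

1531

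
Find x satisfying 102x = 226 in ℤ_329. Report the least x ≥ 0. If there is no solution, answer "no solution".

First find gcd(102, 329):
329 = 3·102 + 23
102 = 4·23 + 10
23 = 2·10 + 3
10 = 3·3 + 1
3 = 3·1 + 0
gcd = 1, so a unique solution mod 329 exists.
Back-substitute for the Bézout coefficients:
1 = 10 − 3·3
1 = −3·23 + 7·10
1 = 7·102 − 31·23
1 = −31·329 + 100·102
So 102·(100) ≡ 1 (mod 329), giving 102⁻¹ ≡ 100.
x ≡ 102⁻¹·226 ≡ 100·226 ≡ 228 (mod 329).

228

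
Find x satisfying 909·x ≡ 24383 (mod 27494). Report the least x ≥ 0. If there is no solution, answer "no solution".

First find gcd(909, 27494):
27494 = 30×909 + 224
909 = 4×224 + 13
224 = 17×13 + 3
13 = 4×3 + 1
3 = 3×1 + 0
gcd = 1, so a unique solution mod 27494 exists.
Back-substitute for the Bézout coefficients:
1 = 13 − 4·3
1 = −4·224 + 69·13
1 = 69·909 − 280·224
1 = −280·27494 + 8469·909
So 909·(8469) ≡ 1 (mod 27494), giving 909⁻¹ ≡ 8469.
x ≡ 909⁻¹·24383 ≡ 8469·24383 ≡ 19687 (mod 27494).

19687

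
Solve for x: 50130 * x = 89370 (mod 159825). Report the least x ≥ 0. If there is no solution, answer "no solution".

9949

First find gcd(50130, 159825):
159825 = 3·50130 + 9435
50130 = 5·9435 + 2955
9435 = 3·2955 + 570
2955 = 5·570 + 105
570 = 5·105 + 45
105 = 2·45 + 15
45 = 3·15 + 0
gcd = 15 and 15 | 89370, so solutions exist. Divide through by 15: 3342x ≡ 5958 (mod 10655).
Now find 3342⁻¹ mod 10655:
10655 = 3*3342 + 629
3342 = 5*629 + 197
629 = 3*197 + 38
197 = 5*38 + 7
38 = 5*7 + 3
7 = 2*3 + 1
3 = 3*1 + 0
Back-substitute:
1 = 7 − 2·3
1 = −2·38 + 11·7
1 = 11·197 − 57·38
1 = −57·629 + 182·197
1 = 182·3342 − 967·629
1 = −967·10655 + 3083·3342
So 3342⁻¹ ≡ 3083 (mod 10655).
Then x ≡ 3083·5958 ≡ 9949 (mod 10655); the smallest non-negative solution is x = 9949.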